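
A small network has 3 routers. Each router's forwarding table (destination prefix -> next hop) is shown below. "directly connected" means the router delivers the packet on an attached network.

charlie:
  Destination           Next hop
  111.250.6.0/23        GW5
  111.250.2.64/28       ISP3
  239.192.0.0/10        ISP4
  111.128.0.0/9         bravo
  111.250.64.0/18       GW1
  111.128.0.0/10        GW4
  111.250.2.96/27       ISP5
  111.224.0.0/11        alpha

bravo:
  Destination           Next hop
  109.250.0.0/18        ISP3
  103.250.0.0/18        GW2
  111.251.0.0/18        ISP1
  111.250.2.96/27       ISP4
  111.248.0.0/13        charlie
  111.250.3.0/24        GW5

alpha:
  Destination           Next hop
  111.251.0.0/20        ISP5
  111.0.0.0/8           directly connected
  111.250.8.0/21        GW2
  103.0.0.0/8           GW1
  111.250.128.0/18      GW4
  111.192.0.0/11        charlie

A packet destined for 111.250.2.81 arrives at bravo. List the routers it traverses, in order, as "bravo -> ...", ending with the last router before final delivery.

bravo -> charlie -> alpha

At bravo: longest match for 111.250.2.81 is 111.248.0.0/13 -> charlie
At charlie: longest match for 111.250.2.81 is 111.224.0.0/11 -> alpha
At alpha: longest match for 111.250.2.81 is 111.0.0.0/8 -> directly connected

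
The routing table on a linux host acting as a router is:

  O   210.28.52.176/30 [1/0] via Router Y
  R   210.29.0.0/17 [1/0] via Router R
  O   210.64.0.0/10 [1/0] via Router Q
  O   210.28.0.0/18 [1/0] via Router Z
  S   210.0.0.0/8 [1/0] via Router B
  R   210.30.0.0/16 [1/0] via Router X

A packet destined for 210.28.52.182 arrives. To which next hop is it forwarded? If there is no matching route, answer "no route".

Routes whose prefix contains 210.28.52.182:
  210.0.0.0/8 (210.0.0.0 - 210.255.255.255) -> Router B
  210.28.0.0/18 (210.28.0.0 - 210.28.63.255) -> Router Z
More-specific entries that do NOT match:
  210.28.52.176/30 (210.28.52.176 - 210.28.52.179) does not contain 210.28.52.182
Longest matching prefix is /18 -> next hop Router Z.

Router Z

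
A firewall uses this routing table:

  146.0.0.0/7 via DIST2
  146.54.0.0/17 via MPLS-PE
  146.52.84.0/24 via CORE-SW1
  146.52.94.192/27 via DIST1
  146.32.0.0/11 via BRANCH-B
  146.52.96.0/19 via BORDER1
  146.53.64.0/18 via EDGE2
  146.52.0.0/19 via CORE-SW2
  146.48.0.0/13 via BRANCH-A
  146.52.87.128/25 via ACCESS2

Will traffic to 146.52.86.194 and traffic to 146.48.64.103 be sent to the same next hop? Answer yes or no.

146.52.86.194: longest match 146.48.0.0/13 -> BRANCH-A
146.48.64.103: longest match 146.48.0.0/13 -> BRANCH-A

yes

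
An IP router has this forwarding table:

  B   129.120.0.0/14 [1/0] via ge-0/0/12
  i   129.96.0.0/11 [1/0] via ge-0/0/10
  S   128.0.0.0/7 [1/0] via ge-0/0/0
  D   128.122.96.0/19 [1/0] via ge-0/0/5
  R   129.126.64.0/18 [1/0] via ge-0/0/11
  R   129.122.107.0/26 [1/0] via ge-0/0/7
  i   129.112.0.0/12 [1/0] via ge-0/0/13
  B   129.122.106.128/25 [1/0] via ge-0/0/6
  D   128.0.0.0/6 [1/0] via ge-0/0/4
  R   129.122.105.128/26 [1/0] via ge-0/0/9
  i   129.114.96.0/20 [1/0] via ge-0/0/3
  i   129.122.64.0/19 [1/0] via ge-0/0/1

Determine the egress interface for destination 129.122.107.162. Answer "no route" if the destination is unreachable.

Routes whose prefix contains 129.122.107.162:
  128.0.0.0/6 (128.0.0.0 - 131.255.255.255) -> ge-0/0/4
  128.0.0.0/7 (128.0.0.0 - 129.255.255.255) -> ge-0/0/0
  129.96.0.0/11 (129.96.0.0 - 129.127.255.255) -> ge-0/0/10
  129.112.0.0/12 (129.112.0.0 - 129.127.255.255) -> ge-0/0/13
  129.120.0.0/14 (129.120.0.0 - 129.123.255.255) -> ge-0/0/12
More-specific entries that do NOT match:
  129.122.107.0/26 (129.122.107.0 - 129.122.107.63) does not contain 129.122.107.162
  129.122.105.128/26 (129.122.105.128 - 129.122.105.191) does not contain 129.122.107.162
  129.122.106.128/25 (129.122.106.128 - 129.122.106.255) does not contain 129.122.107.162
  129.114.96.0/20 (129.114.96.0 - 129.114.111.255) does not contain 129.122.107.162
  128.122.96.0/19 (128.122.96.0 - 128.122.127.255) does not contain 129.122.107.162
  129.122.64.0/19 (129.122.64.0 - 129.122.95.255) does not contain 129.122.107.162
  129.126.64.0/18 (129.126.64.0 - 129.126.127.255) does not contain 129.122.107.162
Longest matching prefix is /14 -> interface ge-0/0/12.

ge-0/0/12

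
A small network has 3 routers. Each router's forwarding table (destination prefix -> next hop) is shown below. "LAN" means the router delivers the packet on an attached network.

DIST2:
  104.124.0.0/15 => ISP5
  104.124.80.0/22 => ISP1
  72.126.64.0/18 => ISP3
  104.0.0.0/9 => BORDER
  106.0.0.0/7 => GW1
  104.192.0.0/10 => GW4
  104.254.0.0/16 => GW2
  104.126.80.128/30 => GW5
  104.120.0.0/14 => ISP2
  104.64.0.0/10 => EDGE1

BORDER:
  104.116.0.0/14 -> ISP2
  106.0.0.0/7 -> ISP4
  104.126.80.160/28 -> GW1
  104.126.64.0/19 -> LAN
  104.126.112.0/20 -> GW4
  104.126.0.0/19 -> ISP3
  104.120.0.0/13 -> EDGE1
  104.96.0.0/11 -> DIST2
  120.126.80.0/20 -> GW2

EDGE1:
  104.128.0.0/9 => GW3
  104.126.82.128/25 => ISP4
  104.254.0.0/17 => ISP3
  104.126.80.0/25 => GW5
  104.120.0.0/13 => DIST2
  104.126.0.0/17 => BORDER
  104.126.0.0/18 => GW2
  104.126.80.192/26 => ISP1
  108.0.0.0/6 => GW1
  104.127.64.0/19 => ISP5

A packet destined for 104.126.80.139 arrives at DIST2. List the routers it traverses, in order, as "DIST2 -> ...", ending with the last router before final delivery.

At DIST2: longest match for 104.126.80.139 is 104.64.0.0/10 -> EDGE1
At EDGE1: longest match for 104.126.80.139 is 104.126.0.0/17 -> BORDER
At BORDER: longest match for 104.126.80.139 is 104.126.64.0/19 -> LAN

DIST2 -> EDGE1 -> BORDER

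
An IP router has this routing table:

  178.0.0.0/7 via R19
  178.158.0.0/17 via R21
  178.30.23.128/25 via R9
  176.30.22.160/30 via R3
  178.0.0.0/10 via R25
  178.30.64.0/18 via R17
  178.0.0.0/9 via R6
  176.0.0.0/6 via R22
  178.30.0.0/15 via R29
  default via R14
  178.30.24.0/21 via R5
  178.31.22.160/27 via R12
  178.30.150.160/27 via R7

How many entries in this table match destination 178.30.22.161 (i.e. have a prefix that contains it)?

6

Prefixes containing 178.30.22.161:
  0.0.0.0/0 (default, matches everything)
  176.0.0.0/6 (176.0.0.0 - 179.255.255.255)
  178.0.0.0/7 (178.0.0.0 - 179.255.255.255)
  178.0.0.0/9 (178.0.0.0 - 178.127.255.255)
  178.0.0.0/10 (178.0.0.0 - 178.63.255.255)
  178.30.0.0/15 (178.30.0.0 - 178.31.255.255)
Total matching entries: 6.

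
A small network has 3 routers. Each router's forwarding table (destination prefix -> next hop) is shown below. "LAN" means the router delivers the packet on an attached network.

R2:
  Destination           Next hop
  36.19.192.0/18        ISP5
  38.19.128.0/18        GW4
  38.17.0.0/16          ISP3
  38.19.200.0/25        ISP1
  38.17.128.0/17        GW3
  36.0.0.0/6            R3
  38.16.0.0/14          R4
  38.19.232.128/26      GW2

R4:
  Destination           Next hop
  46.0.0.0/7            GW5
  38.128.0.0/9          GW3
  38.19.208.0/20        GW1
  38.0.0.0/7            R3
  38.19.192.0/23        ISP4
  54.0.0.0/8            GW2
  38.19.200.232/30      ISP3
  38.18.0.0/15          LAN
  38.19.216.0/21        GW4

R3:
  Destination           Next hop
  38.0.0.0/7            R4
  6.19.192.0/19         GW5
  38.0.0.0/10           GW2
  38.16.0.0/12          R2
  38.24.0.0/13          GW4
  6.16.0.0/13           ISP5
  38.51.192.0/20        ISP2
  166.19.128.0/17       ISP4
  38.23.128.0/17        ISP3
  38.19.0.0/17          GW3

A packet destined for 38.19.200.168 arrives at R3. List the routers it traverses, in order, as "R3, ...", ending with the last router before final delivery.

At R3: longest match for 38.19.200.168 is 38.16.0.0/12 -> R2
At R2: longest match for 38.19.200.168 is 38.16.0.0/14 -> R4
At R4: longest match for 38.19.200.168 is 38.18.0.0/15 -> LAN

R3, R2, R4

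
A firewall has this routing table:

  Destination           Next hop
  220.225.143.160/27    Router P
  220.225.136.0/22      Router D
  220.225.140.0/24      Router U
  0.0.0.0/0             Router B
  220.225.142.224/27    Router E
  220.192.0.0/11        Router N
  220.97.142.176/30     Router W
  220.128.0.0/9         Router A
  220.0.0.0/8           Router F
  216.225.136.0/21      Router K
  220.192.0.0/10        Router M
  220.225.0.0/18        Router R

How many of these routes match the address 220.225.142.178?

4

Prefixes containing 220.225.142.178:
  0.0.0.0/0 (default, matches everything)
  220.0.0.0/8 (220.0.0.0 - 220.255.255.255)
  220.128.0.0/9 (220.128.0.0 - 220.255.255.255)
  220.192.0.0/10 (220.192.0.0 - 220.255.255.255)
Total matching entries: 4.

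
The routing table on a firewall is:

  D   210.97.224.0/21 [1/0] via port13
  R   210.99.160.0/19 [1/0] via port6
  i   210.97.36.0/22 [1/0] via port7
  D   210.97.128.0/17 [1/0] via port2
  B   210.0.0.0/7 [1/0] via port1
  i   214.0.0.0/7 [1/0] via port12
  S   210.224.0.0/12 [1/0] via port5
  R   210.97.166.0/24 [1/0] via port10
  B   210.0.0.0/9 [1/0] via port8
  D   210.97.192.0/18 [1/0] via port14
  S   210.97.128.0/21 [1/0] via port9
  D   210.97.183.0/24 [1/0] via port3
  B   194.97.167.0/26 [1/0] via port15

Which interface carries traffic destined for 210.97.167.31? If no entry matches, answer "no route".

port2

Routes whose prefix contains 210.97.167.31:
  210.0.0.0/7 (210.0.0.0 - 211.255.255.255) -> port1
  210.0.0.0/9 (210.0.0.0 - 210.127.255.255) -> port8
  210.97.128.0/17 (210.97.128.0 - 210.97.255.255) -> port2
More-specific entries that do NOT match:
  194.97.167.0/26 (194.97.167.0 - 194.97.167.63) does not contain 210.97.167.31
  210.97.166.0/24 (210.97.166.0 - 210.97.166.255) does not contain 210.97.167.31
  210.97.183.0/24 (210.97.183.0 - 210.97.183.255) does not contain 210.97.167.31
  210.97.36.0/22 (210.97.36.0 - 210.97.39.255) does not contain 210.97.167.31
  210.97.224.0/21 (210.97.224.0 - 210.97.231.255) does not contain 210.97.167.31
  210.97.128.0/21 (210.97.128.0 - 210.97.135.255) does not contain 210.97.167.31
  210.99.160.0/19 (210.99.160.0 - 210.99.191.255) does not contain 210.97.167.31
  210.97.192.0/18 (210.97.192.0 - 210.97.255.255) does not contain 210.97.167.31
Longest matching prefix is /17 -> interface port2.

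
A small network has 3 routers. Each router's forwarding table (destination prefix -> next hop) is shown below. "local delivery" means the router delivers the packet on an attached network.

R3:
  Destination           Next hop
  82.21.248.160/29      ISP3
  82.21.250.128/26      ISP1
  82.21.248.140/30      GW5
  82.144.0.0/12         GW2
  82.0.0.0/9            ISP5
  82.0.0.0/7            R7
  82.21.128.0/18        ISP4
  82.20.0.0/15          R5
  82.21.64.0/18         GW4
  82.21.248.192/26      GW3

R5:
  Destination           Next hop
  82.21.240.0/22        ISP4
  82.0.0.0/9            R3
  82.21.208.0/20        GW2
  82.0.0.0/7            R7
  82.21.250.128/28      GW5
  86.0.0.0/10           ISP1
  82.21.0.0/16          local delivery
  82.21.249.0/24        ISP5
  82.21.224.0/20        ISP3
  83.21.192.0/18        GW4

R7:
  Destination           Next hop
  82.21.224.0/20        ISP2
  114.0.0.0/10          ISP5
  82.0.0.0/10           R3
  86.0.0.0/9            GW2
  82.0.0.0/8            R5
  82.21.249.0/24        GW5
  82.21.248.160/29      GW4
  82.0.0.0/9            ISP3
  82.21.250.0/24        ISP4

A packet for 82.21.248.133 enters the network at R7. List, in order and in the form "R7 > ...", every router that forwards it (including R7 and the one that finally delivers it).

R7 > R3 > R5

At R7: longest match for 82.21.248.133 is 82.0.0.0/10 -> R3
At R3: longest match for 82.21.248.133 is 82.20.0.0/15 -> R5
At R5: longest match for 82.21.248.133 is 82.21.0.0/16 -> local delivery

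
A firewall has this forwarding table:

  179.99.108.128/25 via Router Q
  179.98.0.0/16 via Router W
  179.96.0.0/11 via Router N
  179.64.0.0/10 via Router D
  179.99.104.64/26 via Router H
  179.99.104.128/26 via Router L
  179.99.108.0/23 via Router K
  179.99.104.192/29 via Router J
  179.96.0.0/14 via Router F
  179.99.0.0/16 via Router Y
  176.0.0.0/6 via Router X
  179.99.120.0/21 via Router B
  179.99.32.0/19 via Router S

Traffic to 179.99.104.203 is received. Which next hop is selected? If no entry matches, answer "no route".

Routes whose prefix contains 179.99.104.203:
  176.0.0.0/6 (176.0.0.0 - 179.255.255.255) -> Router X
  179.64.0.0/10 (179.64.0.0 - 179.127.255.255) -> Router D
  179.96.0.0/11 (179.96.0.0 - 179.127.255.255) -> Router N
  179.96.0.0/14 (179.96.0.0 - 179.99.255.255) -> Router F
  179.99.0.0/16 (179.99.0.0 - 179.99.255.255) -> Router Y
More-specific entries that do NOT match:
  179.99.104.192/29 (179.99.104.192 - 179.99.104.199) does not contain 179.99.104.203
  179.99.104.64/26 (179.99.104.64 - 179.99.104.127) does not contain 179.99.104.203
  179.99.104.128/26 (179.99.104.128 - 179.99.104.191) does not contain 179.99.104.203
  179.99.108.128/25 (179.99.108.128 - 179.99.108.255) does not contain 179.99.104.203
  179.99.108.0/23 (179.99.108.0 - 179.99.109.255) does not contain 179.99.104.203
  179.99.120.0/21 (179.99.120.0 - 179.99.127.255) does not contain 179.99.104.203
  179.99.32.0/19 (179.99.32.0 - 179.99.63.255) does not contain 179.99.104.203
Longest matching prefix is /16 -> next hop Router Y.

Router Y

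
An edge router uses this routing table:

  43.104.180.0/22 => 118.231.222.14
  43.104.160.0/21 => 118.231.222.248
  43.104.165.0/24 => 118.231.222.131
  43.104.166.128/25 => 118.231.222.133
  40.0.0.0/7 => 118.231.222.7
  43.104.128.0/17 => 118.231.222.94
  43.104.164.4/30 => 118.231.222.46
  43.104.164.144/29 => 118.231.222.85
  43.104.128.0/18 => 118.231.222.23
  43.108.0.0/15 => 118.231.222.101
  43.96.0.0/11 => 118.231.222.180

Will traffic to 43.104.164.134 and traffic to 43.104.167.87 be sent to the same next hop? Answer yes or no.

yes

43.104.164.134: longest match 43.104.160.0/21 -> 118.231.222.248
43.104.167.87: longest match 43.104.160.0/21 -> 118.231.222.248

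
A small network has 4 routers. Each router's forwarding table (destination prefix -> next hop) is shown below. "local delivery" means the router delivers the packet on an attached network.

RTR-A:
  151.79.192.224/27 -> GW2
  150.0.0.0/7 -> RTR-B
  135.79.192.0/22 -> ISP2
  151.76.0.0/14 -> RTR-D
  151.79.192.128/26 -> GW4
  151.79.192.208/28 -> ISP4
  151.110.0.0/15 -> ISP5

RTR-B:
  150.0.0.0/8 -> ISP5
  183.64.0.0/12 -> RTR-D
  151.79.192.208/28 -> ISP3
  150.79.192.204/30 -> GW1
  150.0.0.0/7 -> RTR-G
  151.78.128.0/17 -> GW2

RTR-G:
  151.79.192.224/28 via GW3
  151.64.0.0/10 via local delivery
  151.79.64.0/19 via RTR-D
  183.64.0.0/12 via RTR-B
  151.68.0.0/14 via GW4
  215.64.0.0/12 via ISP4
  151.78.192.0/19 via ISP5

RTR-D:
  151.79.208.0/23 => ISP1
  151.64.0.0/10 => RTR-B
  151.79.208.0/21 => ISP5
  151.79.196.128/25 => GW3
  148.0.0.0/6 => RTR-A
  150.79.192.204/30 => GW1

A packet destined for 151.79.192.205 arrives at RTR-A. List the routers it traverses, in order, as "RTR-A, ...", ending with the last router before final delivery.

RTR-A, RTR-D, RTR-B, RTR-G

At RTR-A: longest match for 151.79.192.205 is 151.76.0.0/14 -> RTR-D
At RTR-D: longest match for 151.79.192.205 is 151.64.0.0/10 -> RTR-B
At RTR-B: longest match for 151.79.192.205 is 150.0.0.0/7 -> RTR-G
At RTR-G: longest match for 151.79.192.205 is 151.64.0.0/10 -> local delivery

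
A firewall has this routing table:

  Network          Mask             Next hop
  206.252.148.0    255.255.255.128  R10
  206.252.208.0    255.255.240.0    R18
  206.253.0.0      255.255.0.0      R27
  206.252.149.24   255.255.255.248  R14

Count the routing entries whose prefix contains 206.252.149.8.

No listed prefix contains 206.252.149.8.
Total matching entries: 0.

0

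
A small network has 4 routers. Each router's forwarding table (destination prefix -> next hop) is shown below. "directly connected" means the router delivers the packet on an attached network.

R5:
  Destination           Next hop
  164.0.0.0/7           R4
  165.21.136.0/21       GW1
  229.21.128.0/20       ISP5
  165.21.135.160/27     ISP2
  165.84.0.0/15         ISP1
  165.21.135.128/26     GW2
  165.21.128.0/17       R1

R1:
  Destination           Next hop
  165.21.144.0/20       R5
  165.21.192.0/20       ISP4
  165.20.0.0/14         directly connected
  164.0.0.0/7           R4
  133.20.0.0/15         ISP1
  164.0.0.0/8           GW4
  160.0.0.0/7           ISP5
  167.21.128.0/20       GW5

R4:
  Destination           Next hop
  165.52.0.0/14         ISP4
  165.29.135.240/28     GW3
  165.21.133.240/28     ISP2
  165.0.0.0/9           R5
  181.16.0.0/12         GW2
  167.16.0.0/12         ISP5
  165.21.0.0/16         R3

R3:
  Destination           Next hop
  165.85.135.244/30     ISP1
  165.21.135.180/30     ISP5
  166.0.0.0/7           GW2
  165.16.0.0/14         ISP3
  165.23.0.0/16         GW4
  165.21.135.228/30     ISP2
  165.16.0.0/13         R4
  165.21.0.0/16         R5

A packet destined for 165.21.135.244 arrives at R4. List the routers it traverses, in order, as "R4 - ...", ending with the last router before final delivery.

At R4: longest match for 165.21.135.244 is 165.21.0.0/16 -> R3
At R3: longest match for 165.21.135.244 is 165.21.0.0/16 -> R5
At R5: longest match for 165.21.135.244 is 165.21.128.0/17 -> R1
At R1: longest match for 165.21.135.244 is 165.20.0.0/14 -> directly connected

R4 - R3 - R5 - R1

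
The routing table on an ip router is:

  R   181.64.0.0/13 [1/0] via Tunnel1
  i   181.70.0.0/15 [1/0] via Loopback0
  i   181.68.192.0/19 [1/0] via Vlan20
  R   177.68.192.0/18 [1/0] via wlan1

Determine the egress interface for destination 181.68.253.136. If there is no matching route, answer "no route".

Routes whose prefix contains 181.68.253.136:
  181.64.0.0/13 (181.64.0.0 - 181.71.255.255) -> Tunnel1
More-specific entries that do NOT match:
  181.68.192.0/19 (181.68.192.0 - 181.68.223.255) does not contain 181.68.253.136
  177.68.192.0/18 (177.68.192.0 - 177.68.255.255) does not contain 181.68.253.136
  181.70.0.0/15 (181.70.0.0 - 181.71.255.255) does not contain 181.68.253.136
Longest matching prefix is /13 -> interface Tunnel1.

Tunnel1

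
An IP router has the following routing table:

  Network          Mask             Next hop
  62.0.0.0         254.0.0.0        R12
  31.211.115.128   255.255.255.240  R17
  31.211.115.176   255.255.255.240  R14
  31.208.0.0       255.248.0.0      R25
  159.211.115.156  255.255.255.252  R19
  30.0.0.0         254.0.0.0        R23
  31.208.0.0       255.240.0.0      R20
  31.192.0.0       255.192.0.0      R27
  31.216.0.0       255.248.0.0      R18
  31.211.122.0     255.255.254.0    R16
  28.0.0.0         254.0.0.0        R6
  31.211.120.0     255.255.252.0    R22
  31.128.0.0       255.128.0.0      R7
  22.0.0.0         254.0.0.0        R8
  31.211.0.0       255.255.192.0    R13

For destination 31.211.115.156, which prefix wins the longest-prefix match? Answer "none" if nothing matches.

Entries matching 31.211.115.156:
  30.0.0.0/7 (30.0.0.0 - 31.255.255.255)
  31.128.0.0/9 (31.128.0.0 - 31.255.255.255)
  31.192.0.0/10 (31.192.0.0 - 31.255.255.255)
  31.208.0.0/12 (31.208.0.0 - 31.223.255.255)
  31.208.0.0/13 (31.208.0.0 - 31.215.255.255)
Most specific is 31.208.0.0/13.

31.208.0.0/13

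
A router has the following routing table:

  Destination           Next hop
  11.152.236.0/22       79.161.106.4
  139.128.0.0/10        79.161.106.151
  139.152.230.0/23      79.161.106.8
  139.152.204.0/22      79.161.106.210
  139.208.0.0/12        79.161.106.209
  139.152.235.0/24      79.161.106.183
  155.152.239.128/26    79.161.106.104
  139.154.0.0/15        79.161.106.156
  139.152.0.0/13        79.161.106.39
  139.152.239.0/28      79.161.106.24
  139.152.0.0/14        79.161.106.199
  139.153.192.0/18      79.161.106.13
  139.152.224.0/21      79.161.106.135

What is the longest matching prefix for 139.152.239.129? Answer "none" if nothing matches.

139.152.0.0/14

Entries matching 139.152.239.129:
  139.128.0.0/10 (139.128.0.0 - 139.191.255.255)
  139.152.0.0/13 (139.152.0.0 - 139.159.255.255)
  139.152.0.0/14 (139.152.0.0 - 139.155.255.255)
Most specific is 139.152.0.0/14.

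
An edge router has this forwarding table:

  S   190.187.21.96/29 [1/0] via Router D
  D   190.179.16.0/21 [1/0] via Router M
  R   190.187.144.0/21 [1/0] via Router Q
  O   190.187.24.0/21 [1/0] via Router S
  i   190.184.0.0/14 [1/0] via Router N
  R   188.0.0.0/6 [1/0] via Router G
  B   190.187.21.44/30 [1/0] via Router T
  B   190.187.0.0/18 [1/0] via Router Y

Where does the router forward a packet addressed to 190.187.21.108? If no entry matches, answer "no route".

Routes whose prefix contains 190.187.21.108:
  188.0.0.0/6 (188.0.0.0 - 191.255.255.255) -> Router G
  190.184.0.0/14 (190.184.0.0 - 190.187.255.255) -> Router N
  190.187.0.0/18 (190.187.0.0 - 190.187.63.255) -> Router Y
More-specific entries that do NOT match:
  190.187.21.44/30 (190.187.21.44 - 190.187.21.47) does not contain 190.187.21.108
  190.187.21.96/29 (190.187.21.96 - 190.187.21.103) does not contain 190.187.21.108
  190.179.16.0/21 (190.179.16.0 - 190.179.23.255) does not contain 190.187.21.108
  190.187.144.0/21 (190.187.144.0 - 190.187.151.255) does not contain 190.187.21.108
  190.187.24.0/21 (190.187.24.0 - 190.187.31.255) does not contain 190.187.21.108
Longest matching prefix is /18 -> next hop Router Y.

Router Y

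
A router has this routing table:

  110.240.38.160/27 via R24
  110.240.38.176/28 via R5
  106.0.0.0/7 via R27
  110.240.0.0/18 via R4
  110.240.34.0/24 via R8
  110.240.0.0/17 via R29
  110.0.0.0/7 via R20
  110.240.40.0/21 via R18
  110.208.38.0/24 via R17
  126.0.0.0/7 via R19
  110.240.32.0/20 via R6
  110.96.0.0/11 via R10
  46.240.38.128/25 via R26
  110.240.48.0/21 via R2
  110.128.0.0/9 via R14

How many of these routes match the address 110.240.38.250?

5

Prefixes containing 110.240.38.250:
  110.0.0.0/7 (110.0.0.0 - 111.255.255.255)
  110.128.0.0/9 (110.128.0.0 - 110.255.255.255)
  110.240.0.0/17 (110.240.0.0 - 110.240.127.255)
  110.240.0.0/18 (110.240.0.0 - 110.240.63.255)
  110.240.32.0/20 (110.240.32.0 - 110.240.47.255)
Total matching entries: 5.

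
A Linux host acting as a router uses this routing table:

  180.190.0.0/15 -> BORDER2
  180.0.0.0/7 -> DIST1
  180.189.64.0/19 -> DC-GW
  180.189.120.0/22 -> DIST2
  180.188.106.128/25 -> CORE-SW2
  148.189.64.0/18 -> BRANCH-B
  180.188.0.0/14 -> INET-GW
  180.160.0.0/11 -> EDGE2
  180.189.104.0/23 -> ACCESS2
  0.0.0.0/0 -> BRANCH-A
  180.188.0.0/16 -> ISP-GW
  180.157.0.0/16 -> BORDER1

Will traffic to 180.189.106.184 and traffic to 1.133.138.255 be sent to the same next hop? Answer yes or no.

180.189.106.184: longest match 180.188.0.0/14 -> INET-GW
1.133.138.255: longest match 0.0.0.0/0 -> BRANCH-A

no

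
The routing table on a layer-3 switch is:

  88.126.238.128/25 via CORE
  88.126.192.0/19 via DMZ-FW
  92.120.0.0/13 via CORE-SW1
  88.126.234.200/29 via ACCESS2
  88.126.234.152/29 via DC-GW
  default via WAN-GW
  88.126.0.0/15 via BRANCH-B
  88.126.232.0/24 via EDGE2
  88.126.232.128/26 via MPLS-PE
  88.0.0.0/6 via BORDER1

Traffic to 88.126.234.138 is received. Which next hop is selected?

Routes whose prefix contains 88.126.234.138:
  0.0.0.0/0 (default, matches everything) -> WAN-GW
  88.0.0.0/6 (88.0.0.0 - 91.255.255.255) -> BORDER1
  88.126.0.0/15 (88.126.0.0 - 88.127.255.255) -> BRANCH-B
More-specific entries that do NOT match:
  88.126.234.200/29 (88.126.234.200 - 88.126.234.207) does not contain 88.126.234.138
  88.126.234.152/29 (88.126.234.152 - 88.126.234.159) does not contain 88.126.234.138
  88.126.232.128/26 (88.126.232.128 - 88.126.232.191) does not contain 88.126.234.138
  88.126.238.128/25 (88.126.238.128 - 88.126.238.255) does not contain 88.126.234.138
  88.126.232.0/24 (88.126.232.0 - 88.126.232.255) does not contain 88.126.234.138
  88.126.192.0/19 (88.126.192.0 - 88.126.223.255) does not contain 88.126.234.138
Longest matching prefix is /15 -> next hop BRANCH-B.

BRANCH-B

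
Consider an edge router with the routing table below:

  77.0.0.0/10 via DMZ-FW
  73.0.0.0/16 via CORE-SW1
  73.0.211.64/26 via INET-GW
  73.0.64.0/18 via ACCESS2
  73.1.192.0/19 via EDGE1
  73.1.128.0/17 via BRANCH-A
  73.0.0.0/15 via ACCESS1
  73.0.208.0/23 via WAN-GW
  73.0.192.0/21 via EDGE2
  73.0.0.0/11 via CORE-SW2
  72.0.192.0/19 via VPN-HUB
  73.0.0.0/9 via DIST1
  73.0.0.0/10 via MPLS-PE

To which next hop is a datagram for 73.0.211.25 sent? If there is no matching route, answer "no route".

Routes whose prefix contains 73.0.211.25:
  73.0.0.0/9 (73.0.0.0 - 73.127.255.255) -> DIST1
  73.0.0.0/10 (73.0.0.0 - 73.63.255.255) -> MPLS-PE
  73.0.0.0/11 (73.0.0.0 - 73.31.255.255) -> CORE-SW2
  73.0.0.0/15 (73.0.0.0 - 73.1.255.255) -> ACCESS1
  73.0.0.0/16 (73.0.0.0 - 73.0.255.255) -> CORE-SW1
More-specific entries that do NOT match:
  73.0.211.64/26 (73.0.211.64 - 73.0.211.127) does not contain 73.0.211.25
  73.0.208.0/23 (73.0.208.0 - 73.0.209.255) does not contain 73.0.211.25
  73.0.192.0/21 (73.0.192.0 - 73.0.199.255) does not contain 73.0.211.25
  73.1.192.0/19 (73.1.192.0 - 73.1.223.255) does not contain 73.0.211.25
  72.0.192.0/19 (72.0.192.0 - 72.0.223.255) does not contain 73.0.211.25
  73.0.64.0/18 (73.0.64.0 - 73.0.127.255) does not contain 73.0.211.25
  73.1.128.0/17 (73.1.128.0 - 73.1.255.255) does not contain 73.0.211.25
Longest matching prefix is /16 -> next hop CORE-SW1.

CORE-SW1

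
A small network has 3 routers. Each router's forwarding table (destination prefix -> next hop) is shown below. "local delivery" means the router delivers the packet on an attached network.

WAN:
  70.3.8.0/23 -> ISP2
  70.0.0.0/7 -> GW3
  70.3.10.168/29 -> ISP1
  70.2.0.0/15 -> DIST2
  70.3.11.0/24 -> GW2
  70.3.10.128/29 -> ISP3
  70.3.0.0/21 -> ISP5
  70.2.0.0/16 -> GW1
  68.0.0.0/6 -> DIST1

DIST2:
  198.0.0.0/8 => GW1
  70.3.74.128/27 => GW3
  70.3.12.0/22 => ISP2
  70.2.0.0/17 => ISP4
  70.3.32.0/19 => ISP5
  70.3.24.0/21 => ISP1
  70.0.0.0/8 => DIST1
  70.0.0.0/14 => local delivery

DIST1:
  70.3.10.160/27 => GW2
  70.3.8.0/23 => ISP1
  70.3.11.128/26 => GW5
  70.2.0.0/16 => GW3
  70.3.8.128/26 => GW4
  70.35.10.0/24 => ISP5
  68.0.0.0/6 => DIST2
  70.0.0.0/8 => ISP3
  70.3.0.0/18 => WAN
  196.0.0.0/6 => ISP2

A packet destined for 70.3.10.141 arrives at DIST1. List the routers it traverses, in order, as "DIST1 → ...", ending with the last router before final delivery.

DIST1 → WAN → DIST2

At DIST1: longest match for 70.3.10.141 is 70.3.0.0/18 -> WAN
At WAN: longest match for 70.3.10.141 is 70.2.0.0/15 -> DIST2
At DIST2: longest match for 70.3.10.141 is 70.0.0.0/14 -> local delivery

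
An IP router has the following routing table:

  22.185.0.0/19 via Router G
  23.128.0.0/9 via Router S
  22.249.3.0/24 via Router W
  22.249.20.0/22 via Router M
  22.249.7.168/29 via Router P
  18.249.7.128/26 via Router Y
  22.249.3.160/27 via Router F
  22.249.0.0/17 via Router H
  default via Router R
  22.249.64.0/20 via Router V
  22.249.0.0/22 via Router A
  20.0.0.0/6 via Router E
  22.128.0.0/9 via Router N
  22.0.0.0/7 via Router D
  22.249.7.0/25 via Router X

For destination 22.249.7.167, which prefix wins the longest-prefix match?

Entries matching 22.249.7.167:
  0.0.0.0/0 (default, matches everything)
  20.0.0.0/6 (20.0.0.0 - 23.255.255.255)
  22.0.0.0/7 (22.0.0.0 - 23.255.255.255)
  22.128.0.0/9 (22.128.0.0 - 22.255.255.255)
  22.249.0.0/17 (22.249.0.0 - 22.249.127.255)
Most specific is 22.249.0.0/17.

22.249.0.0/17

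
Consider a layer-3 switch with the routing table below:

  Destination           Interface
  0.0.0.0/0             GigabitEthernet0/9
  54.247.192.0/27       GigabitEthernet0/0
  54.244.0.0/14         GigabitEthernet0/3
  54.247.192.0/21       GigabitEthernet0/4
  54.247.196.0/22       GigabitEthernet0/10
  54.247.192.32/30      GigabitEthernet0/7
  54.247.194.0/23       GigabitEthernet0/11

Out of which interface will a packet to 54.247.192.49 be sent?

GigabitEthernet0/4

Routes whose prefix contains 54.247.192.49:
  0.0.0.0/0 (default, matches everything) -> GigabitEthernet0/9
  54.244.0.0/14 (54.244.0.0 - 54.247.255.255) -> GigabitEthernet0/3
  54.247.192.0/21 (54.247.192.0 - 54.247.199.255) -> GigabitEthernet0/4
More-specific entries that do NOT match:
  54.247.192.32/30 (54.247.192.32 - 54.247.192.35) does not contain 54.247.192.49
  54.247.192.0/27 (54.247.192.0 - 54.247.192.31) does not contain 54.247.192.49
  54.247.194.0/23 (54.247.194.0 - 54.247.195.255) does not contain 54.247.192.49
  54.247.196.0/22 (54.247.196.0 - 54.247.199.255) does not contain 54.247.192.49
Longest matching prefix is /21 -> interface GigabitEthernet0/4.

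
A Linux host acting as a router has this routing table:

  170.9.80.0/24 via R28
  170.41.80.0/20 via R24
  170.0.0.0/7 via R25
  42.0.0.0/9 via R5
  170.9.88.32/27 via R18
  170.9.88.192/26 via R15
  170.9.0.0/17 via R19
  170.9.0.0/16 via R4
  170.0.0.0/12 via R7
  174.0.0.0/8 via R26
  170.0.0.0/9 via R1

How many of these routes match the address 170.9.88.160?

Prefixes containing 170.9.88.160:
  170.0.0.0/7 (170.0.0.0 - 171.255.255.255)
  170.0.0.0/9 (170.0.0.0 - 170.127.255.255)
  170.0.0.0/12 (170.0.0.0 - 170.15.255.255)
  170.9.0.0/16 (170.9.0.0 - 170.9.255.255)
  170.9.0.0/17 (170.9.0.0 - 170.9.127.255)
Total matching entries: 5.

5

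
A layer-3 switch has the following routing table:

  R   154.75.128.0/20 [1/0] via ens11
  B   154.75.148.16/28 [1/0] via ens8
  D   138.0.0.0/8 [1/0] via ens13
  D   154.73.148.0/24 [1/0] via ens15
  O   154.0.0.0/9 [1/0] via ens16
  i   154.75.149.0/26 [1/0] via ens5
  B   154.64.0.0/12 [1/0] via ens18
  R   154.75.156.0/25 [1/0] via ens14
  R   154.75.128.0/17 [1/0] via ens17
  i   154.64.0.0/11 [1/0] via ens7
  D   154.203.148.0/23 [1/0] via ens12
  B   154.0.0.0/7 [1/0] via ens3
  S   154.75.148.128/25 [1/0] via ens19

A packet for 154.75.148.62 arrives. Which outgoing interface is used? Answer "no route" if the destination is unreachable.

ens17

Routes whose prefix contains 154.75.148.62:
  154.0.0.0/7 (154.0.0.0 - 155.255.255.255) -> ens3
  154.0.0.0/9 (154.0.0.0 - 154.127.255.255) -> ens16
  154.64.0.0/11 (154.64.0.0 - 154.95.255.255) -> ens7
  154.64.0.0/12 (154.64.0.0 - 154.79.255.255) -> ens18
  154.75.128.0/17 (154.75.128.0 - 154.75.255.255) -> ens17
More-specific entries that do NOT match:
  154.75.148.16/28 (154.75.148.16 - 154.75.148.31) does not contain 154.75.148.62
  154.75.149.0/26 (154.75.149.0 - 154.75.149.63) does not contain 154.75.148.62
  154.75.156.0/25 (154.75.156.0 - 154.75.156.127) does not contain 154.75.148.62
  154.75.148.128/25 (154.75.148.128 - 154.75.148.255) does not contain 154.75.148.62
  154.73.148.0/24 (154.73.148.0 - 154.73.148.255) does not contain 154.75.148.62
  154.203.148.0/23 (154.203.148.0 - 154.203.149.255) does not contain 154.75.148.62
  154.75.128.0/20 (154.75.128.0 - 154.75.143.255) does not contain 154.75.148.62
Longest matching prefix is /17 -> interface ens17.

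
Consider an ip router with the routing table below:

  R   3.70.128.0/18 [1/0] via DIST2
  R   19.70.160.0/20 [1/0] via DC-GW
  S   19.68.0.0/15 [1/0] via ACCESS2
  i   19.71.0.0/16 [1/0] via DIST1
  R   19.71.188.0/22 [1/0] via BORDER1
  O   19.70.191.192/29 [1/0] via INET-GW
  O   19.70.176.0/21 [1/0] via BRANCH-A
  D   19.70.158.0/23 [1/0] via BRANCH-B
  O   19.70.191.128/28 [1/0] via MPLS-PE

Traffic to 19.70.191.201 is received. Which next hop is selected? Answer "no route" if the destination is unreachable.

No entry's prefix contains 19.70.191.201; there is no default route.

no route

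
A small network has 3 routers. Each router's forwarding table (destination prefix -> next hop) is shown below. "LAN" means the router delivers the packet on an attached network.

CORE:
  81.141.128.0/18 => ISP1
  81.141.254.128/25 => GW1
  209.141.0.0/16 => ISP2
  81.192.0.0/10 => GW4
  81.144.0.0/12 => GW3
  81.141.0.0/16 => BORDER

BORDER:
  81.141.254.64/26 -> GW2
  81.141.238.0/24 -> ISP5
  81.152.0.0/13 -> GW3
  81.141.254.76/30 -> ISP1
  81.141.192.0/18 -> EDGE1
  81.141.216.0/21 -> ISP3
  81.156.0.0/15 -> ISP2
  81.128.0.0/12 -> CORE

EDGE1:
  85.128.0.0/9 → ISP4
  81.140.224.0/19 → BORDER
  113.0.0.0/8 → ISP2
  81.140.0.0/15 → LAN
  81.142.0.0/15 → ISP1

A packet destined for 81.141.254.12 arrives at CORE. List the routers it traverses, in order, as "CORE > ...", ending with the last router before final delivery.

CORE > BORDER > EDGE1

At CORE: longest match for 81.141.254.12 is 81.141.0.0/16 -> BORDER
At BORDER: longest match for 81.141.254.12 is 81.141.192.0/18 -> EDGE1
At EDGE1: longest match for 81.141.254.12 is 81.140.0.0/15 -> LAN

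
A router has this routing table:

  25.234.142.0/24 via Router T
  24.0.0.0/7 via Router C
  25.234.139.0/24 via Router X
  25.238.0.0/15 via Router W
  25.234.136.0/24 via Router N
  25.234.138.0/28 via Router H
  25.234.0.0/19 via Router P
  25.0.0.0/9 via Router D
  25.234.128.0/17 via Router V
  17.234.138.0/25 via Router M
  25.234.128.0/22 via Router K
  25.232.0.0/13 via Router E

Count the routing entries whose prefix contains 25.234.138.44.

3

Prefixes containing 25.234.138.44:
  24.0.0.0/7 (24.0.0.0 - 25.255.255.255)
  25.232.0.0/13 (25.232.0.0 - 25.239.255.255)
  25.234.128.0/17 (25.234.128.0 - 25.234.255.255)
Total matching entries: 3.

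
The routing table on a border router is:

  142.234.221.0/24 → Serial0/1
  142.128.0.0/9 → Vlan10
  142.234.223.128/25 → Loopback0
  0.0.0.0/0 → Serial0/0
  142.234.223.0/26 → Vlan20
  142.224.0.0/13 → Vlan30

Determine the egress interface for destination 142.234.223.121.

Vlan10

Routes whose prefix contains 142.234.223.121:
  0.0.0.0/0 (default, matches everything) -> Serial0/0
  142.128.0.0/9 (142.128.0.0 - 142.255.255.255) -> Vlan10
More-specific entries that do NOT match:
  142.234.223.0/26 (142.234.223.0 - 142.234.223.63) does not contain 142.234.223.121
  142.234.223.128/25 (142.234.223.128 - 142.234.223.255) does not contain 142.234.223.121
  142.234.221.0/24 (142.234.221.0 - 142.234.221.255) does not contain 142.234.223.121
  142.224.0.0/13 (142.224.0.0 - 142.231.255.255) does not contain 142.234.223.121
Longest matching prefix is /9 -> interface Vlan10.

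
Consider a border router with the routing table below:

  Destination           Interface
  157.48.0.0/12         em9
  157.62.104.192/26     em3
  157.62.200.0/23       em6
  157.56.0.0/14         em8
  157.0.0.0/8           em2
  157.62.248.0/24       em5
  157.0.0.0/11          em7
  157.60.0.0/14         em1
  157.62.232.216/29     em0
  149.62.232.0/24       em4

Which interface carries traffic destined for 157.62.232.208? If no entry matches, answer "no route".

em1

Routes whose prefix contains 157.62.232.208:
  157.0.0.0/8 (157.0.0.0 - 157.255.255.255) -> em2
  157.48.0.0/12 (157.48.0.0 - 157.63.255.255) -> em9
  157.60.0.0/14 (157.60.0.0 - 157.63.255.255) -> em1
More-specific entries that do NOT match:
  157.62.232.216/29 (157.62.232.216 - 157.62.232.223) does not contain 157.62.232.208
  157.62.104.192/26 (157.62.104.192 - 157.62.104.255) does not contain 157.62.232.208
  157.62.248.0/24 (157.62.248.0 - 157.62.248.255) does not contain 157.62.232.208
  149.62.232.0/24 (149.62.232.0 - 149.62.232.255) does not contain 157.62.232.208
  157.62.200.0/23 (157.62.200.0 - 157.62.201.255) does not contain 157.62.232.208
Longest matching prefix is /14 -> interface em1.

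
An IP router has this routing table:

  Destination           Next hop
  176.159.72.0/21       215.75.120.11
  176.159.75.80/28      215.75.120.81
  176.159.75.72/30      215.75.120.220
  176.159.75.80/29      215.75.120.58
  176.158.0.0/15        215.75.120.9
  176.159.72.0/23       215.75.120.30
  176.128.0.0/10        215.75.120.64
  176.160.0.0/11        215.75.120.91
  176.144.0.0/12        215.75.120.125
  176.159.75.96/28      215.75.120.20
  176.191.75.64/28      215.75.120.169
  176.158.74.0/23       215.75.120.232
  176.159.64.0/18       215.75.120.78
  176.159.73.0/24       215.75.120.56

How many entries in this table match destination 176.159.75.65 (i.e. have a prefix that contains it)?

Prefixes containing 176.159.75.65:
  176.128.0.0/10 (176.128.0.0 - 176.191.255.255)
  176.144.0.0/12 (176.144.0.0 - 176.159.255.255)
  176.158.0.0/15 (176.158.0.0 - 176.159.255.255)
  176.159.64.0/18 (176.159.64.0 - 176.159.127.255)
  176.159.72.0/21 (176.159.72.0 - 176.159.79.255)
Total matching entries: 5.

5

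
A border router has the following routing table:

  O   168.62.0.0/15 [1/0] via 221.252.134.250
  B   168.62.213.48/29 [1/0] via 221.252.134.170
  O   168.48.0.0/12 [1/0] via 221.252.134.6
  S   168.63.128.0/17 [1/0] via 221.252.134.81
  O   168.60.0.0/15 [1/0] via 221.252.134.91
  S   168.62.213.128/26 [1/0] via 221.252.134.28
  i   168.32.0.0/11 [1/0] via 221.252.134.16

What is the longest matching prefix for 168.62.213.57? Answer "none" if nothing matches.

Entries matching 168.62.213.57:
  168.32.0.0/11 (168.32.0.0 - 168.63.255.255)
  168.48.0.0/12 (168.48.0.0 - 168.63.255.255)
  168.62.0.0/15 (168.62.0.0 - 168.63.255.255)
Most specific is 168.62.0.0/15.

168.62.0.0/15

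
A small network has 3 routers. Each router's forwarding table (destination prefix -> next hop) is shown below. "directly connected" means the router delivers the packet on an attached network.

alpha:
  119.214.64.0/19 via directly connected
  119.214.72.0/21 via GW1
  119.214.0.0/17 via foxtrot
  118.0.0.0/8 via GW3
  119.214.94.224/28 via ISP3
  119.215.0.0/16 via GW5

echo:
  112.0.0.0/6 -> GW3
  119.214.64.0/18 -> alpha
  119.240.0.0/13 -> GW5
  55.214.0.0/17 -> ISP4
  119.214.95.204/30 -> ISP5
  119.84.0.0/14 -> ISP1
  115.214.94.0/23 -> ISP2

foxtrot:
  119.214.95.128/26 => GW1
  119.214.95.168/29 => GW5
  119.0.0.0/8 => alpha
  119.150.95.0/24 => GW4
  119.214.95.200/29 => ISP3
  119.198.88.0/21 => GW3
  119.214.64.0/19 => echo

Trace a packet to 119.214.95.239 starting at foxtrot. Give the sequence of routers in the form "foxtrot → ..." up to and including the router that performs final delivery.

foxtrot → echo → alpha

At foxtrot: longest match for 119.214.95.239 is 119.214.64.0/19 -> echo
At echo: longest match for 119.214.95.239 is 119.214.64.0/18 -> alpha
At alpha: longest match for 119.214.95.239 is 119.214.64.0/19 -> directly connected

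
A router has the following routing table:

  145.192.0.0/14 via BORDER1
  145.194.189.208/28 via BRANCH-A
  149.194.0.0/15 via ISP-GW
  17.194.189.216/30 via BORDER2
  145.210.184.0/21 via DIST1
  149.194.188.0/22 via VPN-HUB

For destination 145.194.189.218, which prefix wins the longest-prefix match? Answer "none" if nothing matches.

Entries matching 145.194.189.218:
  145.192.0.0/14 (145.192.0.0 - 145.195.255.255)
  145.194.189.208/28 (145.194.189.208 - 145.194.189.223)
Most specific is 145.194.189.208/28.

145.194.189.208/28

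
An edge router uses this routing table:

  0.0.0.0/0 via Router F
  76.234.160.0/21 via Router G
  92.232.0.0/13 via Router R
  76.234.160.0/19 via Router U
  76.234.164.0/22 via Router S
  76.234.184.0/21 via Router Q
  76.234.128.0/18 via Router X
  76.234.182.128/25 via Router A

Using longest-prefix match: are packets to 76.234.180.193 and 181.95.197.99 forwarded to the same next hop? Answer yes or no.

no

76.234.180.193: longest match 76.234.160.0/19 -> Router U
181.95.197.99: longest match 0.0.0.0/0 -> Router F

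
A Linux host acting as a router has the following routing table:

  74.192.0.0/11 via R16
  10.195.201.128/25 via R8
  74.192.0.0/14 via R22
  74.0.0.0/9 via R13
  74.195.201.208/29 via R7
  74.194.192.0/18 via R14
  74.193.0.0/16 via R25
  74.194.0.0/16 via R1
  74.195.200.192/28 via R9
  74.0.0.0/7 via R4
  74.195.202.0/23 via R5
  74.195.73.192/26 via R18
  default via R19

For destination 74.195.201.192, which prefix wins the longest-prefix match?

74.192.0.0/14

Entries matching 74.195.201.192:
  0.0.0.0/0 (default, matches everything)
  74.0.0.0/7 (74.0.0.0 - 75.255.255.255)
  74.192.0.0/11 (74.192.0.0 - 74.223.255.255)
  74.192.0.0/14 (74.192.0.0 - 74.195.255.255)
Most specific is 74.192.0.0/14.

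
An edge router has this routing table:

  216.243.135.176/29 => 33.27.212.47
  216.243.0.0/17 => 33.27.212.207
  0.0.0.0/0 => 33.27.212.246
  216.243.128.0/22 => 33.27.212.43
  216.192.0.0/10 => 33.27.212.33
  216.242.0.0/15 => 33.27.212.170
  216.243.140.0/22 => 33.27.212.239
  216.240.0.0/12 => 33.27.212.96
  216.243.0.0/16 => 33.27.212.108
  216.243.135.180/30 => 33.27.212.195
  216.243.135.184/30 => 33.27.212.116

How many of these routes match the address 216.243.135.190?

Prefixes containing 216.243.135.190:
  0.0.0.0/0 (default, matches everything)
  216.192.0.0/10 (216.192.0.0 - 216.255.255.255)
  216.240.0.0/12 (216.240.0.0 - 216.255.255.255)
  216.242.0.0/15 (216.242.0.0 - 216.243.255.255)
  216.243.0.0/16 (216.243.0.0 - 216.243.255.255)
Total matching entries: 5.

5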